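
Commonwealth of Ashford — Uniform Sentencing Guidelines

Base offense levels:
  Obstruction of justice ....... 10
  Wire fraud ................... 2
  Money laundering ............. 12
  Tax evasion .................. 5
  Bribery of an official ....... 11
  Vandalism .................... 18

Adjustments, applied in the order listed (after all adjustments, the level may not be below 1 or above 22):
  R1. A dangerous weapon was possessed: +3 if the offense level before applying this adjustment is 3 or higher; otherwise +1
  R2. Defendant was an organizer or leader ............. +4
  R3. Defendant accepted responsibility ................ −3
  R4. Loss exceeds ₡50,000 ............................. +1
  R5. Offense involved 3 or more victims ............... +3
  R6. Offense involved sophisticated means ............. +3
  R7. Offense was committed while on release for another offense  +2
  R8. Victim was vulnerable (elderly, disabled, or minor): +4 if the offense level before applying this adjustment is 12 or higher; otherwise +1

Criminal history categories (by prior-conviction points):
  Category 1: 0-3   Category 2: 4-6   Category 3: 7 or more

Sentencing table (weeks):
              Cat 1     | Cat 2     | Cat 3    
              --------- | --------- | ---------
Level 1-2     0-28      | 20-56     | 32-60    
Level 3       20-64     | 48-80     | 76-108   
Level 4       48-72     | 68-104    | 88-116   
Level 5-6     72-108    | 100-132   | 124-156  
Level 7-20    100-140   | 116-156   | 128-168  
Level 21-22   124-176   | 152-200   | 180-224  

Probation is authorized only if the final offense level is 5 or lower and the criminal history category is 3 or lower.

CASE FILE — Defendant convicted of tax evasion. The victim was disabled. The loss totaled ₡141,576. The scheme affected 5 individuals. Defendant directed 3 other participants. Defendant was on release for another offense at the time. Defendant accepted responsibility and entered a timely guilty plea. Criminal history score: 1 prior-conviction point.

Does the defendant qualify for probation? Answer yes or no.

No

Base offense level for tax evasion: 5.
R1 does not apply.
R2 applies: 5 + 4 = 9.
R3 applies: 9 − 3 = 6.
R4 applies: 6 + 1 = 7.
R5 applies: 7 + 3 = 10.
R7 applies: 10 + 2 = 12.
R8 applies (level before this adjustment is 12 ≥ 12, so +4): 12 + 4 = 16.
Final offense level: 16.
Criminal history: 1 prior point → Category 1 (0-3).
Level 16 falls in the 7-20 band.
Grid: Level 7-20 × Category 1 = 100-140 weeks.
Probation check: level 16 > 5 and category 1 ≤ 3 → not eligible.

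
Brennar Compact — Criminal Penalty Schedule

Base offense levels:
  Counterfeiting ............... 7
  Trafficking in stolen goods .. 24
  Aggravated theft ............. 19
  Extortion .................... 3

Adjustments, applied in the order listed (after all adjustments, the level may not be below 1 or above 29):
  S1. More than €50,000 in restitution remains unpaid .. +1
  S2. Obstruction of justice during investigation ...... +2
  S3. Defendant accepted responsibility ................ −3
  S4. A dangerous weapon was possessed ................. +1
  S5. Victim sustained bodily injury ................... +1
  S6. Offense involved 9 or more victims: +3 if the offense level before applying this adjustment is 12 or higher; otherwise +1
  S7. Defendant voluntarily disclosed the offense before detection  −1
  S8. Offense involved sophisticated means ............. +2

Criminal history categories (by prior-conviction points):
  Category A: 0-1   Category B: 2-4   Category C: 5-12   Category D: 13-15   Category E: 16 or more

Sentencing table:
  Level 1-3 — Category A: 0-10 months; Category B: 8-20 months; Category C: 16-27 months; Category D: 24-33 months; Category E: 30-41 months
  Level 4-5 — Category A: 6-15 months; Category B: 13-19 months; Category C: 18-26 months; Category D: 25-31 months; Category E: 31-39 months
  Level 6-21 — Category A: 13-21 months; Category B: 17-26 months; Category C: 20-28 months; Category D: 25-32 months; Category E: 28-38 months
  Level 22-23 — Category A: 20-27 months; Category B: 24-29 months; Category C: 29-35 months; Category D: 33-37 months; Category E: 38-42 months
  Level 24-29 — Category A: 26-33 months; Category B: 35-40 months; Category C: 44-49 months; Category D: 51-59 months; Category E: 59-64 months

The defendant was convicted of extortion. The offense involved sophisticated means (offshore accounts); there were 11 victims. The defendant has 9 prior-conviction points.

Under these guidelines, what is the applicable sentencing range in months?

20-28 months

Base offense level for extortion: 3.
S2 does not apply.
S3 does not apply.
S4 does not apply.
S6 applies (level before this adjustment is 3 < 12, so +1): 3 + 1 = 4.
S7 does not apply.
S8 applies: 4 + 2 = 6.
Final offense level: 6.
Criminal history: 9 prior points → Category C (5-12).
Level 6 falls in the 6-21 band.
Grid: Level 6-21 × Category C = 20-28 months.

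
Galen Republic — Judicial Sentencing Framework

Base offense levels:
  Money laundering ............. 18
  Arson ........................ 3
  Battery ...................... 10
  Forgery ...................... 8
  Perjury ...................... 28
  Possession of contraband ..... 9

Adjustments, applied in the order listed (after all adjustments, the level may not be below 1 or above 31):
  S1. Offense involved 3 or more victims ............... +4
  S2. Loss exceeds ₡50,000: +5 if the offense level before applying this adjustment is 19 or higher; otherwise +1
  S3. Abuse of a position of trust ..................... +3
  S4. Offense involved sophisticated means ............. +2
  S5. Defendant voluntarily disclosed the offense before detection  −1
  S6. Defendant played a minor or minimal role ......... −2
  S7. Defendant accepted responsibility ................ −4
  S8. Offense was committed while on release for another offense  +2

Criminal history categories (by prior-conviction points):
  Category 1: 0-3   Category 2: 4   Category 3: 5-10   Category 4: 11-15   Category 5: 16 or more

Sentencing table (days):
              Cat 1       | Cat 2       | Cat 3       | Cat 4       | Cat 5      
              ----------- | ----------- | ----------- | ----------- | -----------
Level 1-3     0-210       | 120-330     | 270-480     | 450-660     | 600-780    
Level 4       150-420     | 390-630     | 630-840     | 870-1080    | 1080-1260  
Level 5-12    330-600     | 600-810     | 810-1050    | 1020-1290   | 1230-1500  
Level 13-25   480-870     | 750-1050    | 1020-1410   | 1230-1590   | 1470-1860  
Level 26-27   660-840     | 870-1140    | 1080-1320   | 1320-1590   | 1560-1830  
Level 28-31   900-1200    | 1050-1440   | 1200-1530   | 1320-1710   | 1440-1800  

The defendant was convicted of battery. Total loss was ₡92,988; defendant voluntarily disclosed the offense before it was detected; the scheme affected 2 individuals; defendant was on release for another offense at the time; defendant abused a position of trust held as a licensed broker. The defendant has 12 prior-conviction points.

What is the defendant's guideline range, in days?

Base offense level for battery: 10.
S1 does not apply.
S2 applies (level before this adjustment is 10 < 19, so +1): 10 + 1 = 11.
S3 applies: 11 + 3 = 14.
S4 does not apply.
S5 applies: 14 − 1 = 13.
S6 does not apply.
S7 does not apply.
S8 applies: 13 + 2 = 15.
Final offense level: 15.
Criminal history: 12 prior points → Category 4 (11-15).
Level 15 falls in the 13-25 band.
Grid: Level 13-25 × Category 4 = 1230-1590 days.

1230-1590 days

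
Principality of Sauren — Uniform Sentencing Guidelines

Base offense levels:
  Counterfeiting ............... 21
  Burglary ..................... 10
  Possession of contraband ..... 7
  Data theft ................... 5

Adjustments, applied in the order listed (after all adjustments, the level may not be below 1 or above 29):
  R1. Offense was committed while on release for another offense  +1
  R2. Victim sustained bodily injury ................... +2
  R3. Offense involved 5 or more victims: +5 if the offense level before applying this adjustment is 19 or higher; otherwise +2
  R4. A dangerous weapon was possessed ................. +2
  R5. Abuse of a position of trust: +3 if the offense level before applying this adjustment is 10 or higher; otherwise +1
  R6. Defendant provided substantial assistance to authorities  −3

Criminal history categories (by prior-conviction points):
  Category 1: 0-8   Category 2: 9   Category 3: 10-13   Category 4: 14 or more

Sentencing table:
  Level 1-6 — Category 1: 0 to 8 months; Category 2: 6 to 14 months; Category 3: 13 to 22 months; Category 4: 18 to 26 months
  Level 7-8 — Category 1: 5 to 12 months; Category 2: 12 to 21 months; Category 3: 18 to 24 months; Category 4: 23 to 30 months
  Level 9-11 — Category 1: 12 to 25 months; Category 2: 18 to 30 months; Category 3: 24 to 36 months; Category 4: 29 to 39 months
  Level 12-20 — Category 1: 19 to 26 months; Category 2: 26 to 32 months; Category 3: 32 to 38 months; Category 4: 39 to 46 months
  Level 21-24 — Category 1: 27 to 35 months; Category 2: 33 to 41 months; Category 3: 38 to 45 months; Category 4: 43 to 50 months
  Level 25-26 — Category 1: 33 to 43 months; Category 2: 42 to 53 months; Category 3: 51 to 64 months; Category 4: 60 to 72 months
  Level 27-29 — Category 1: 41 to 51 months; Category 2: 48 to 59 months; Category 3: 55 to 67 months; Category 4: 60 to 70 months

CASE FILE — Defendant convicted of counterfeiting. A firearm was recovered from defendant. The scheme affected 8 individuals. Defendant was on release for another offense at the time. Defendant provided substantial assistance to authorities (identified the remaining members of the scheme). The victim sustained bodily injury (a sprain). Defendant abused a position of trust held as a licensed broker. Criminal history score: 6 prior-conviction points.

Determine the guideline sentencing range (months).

41-51 months

Base offense level for counterfeiting: 21.
R1 applies: 21 + 1 = 22.
R2 applies: 22 + 2 = 24.
R3 applies (level before this adjustment is 24 ≥ 19, so +5): 24 + 5 = 29.
R4 applies: 29 + 2 = 31.
R5 applies (level before this adjustment is 31 ≥ 10, so +3): 31 + 3 = 34.
R6 applies: 34 − 3 = 31.
Level 31 exceeds the maximum of 29; capped at 29.
Final offense level: 29.
Criminal history: 6 prior points → Category 1 (0-8).
Level 29 falls in the 27-29 band.
Grid: Level 27-29 × Category 1 = 41-51 months.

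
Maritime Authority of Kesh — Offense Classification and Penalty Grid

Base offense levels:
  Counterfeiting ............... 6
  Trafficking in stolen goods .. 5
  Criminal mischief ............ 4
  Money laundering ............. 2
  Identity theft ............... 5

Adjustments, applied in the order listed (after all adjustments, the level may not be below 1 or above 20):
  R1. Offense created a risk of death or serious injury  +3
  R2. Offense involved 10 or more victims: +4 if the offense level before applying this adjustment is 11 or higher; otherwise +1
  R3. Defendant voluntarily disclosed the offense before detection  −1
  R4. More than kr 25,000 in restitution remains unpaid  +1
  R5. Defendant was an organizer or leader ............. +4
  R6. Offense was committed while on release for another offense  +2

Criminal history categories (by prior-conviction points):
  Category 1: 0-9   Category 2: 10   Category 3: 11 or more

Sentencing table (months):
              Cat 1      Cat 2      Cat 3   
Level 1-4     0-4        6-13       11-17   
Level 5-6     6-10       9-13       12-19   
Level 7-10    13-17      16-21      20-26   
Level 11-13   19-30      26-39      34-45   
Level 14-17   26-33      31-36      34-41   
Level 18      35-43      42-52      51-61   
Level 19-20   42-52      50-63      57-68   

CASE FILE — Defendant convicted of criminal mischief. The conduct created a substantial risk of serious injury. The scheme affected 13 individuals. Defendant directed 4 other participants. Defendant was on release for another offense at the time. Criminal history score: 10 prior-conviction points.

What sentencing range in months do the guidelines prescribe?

31-36 months

Base offense level for criminal mischief: 4.
R1 applies: 4 + 3 = 7.
R2 applies (level before this adjustment is 7 < 11, so +1): 7 + 1 = 8.
R5 applies: 8 + 4 = 12.
R6 applies: 12 + 2 = 14.
Final offense level: 14.
Criminal history: 10 prior points → Category 2 (10).
Level 14 falls in the 14-17 band.
Grid: Level 14-17 × Category 2 = 31-36 months.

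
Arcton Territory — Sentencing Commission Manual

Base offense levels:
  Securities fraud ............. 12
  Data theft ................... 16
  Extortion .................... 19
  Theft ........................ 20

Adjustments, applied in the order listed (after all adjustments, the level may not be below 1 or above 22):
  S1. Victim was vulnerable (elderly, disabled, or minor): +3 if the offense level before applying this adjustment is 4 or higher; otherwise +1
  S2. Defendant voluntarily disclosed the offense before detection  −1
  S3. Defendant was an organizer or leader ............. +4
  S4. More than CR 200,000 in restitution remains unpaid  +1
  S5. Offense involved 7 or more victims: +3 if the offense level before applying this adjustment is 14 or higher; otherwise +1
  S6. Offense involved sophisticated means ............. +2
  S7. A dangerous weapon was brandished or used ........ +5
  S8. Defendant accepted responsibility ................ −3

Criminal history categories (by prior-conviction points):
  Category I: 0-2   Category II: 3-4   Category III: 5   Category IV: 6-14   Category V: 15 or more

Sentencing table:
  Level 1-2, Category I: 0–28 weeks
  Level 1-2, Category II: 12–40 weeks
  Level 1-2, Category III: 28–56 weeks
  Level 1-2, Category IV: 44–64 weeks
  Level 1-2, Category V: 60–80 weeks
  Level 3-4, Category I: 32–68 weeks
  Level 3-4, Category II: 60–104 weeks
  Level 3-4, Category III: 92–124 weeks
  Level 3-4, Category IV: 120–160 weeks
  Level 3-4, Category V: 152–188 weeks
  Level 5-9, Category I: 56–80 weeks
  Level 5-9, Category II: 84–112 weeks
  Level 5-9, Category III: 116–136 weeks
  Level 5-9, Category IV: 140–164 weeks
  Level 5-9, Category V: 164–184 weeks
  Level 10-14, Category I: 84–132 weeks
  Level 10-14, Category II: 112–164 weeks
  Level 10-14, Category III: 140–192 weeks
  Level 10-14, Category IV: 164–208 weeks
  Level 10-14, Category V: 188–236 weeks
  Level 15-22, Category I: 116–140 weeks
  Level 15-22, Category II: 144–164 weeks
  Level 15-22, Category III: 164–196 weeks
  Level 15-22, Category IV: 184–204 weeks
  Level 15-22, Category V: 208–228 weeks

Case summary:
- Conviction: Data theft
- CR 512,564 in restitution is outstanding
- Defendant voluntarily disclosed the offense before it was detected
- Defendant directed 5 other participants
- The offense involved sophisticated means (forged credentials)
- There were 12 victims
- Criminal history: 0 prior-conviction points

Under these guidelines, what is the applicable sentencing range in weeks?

116-140 weeks

Base offense level for data theft: 16.
S2 applies: 16 − 1 = 15.
S3 applies: 15 + 4 = 19.
S4 applies: 19 + 1 = 20.
S5 applies (level before this adjustment is 20 ≥ 14, so +3): 20 + 3 = 23.
S6 applies: 23 + 2 = 25.
Level 25 exceeds the maximum of 22; capped at 22.
Final offense level: 22.
Criminal history: 0 prior points → Category I (0-2).
Level 22 falls in the 15-22 band.
Grid: Level 15-22 × Category I = 116-140 weeks.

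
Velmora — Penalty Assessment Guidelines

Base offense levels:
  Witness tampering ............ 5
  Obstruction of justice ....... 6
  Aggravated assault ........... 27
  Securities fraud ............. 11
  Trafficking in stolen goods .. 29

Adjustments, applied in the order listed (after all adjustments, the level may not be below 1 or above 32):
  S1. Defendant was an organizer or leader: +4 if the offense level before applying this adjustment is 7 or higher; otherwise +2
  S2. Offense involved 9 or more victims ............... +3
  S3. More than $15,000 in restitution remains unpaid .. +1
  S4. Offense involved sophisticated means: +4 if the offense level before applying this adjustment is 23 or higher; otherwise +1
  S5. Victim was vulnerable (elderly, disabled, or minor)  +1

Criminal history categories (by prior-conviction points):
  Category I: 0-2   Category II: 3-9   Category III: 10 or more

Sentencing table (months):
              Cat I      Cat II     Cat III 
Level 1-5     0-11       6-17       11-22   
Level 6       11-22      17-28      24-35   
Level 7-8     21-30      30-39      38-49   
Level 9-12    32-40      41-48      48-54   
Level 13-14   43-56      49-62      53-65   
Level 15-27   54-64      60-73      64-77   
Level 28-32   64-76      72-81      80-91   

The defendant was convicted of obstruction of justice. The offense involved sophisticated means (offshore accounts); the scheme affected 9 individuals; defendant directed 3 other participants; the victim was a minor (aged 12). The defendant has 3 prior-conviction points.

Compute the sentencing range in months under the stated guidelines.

Base offense level for obstruction of justice: 6.
S1 applies (level before this adjustment is 6 < 7, so +2): 6 + 2 = 8.
S2 applies: 8 + 3 = 11.
S4 applies (level before this adjustment is 11 < 23, so +1): 11 + 1 = 12.
S5 applies: 12 + 1 = 13.
Final offense level: 13.
Criminal history: 3 prior points → Category II (3-9).
Level 13 falls in the 13-14 band.
Grid: Level 13-14 × Category II = 49-62 months.

49-62 months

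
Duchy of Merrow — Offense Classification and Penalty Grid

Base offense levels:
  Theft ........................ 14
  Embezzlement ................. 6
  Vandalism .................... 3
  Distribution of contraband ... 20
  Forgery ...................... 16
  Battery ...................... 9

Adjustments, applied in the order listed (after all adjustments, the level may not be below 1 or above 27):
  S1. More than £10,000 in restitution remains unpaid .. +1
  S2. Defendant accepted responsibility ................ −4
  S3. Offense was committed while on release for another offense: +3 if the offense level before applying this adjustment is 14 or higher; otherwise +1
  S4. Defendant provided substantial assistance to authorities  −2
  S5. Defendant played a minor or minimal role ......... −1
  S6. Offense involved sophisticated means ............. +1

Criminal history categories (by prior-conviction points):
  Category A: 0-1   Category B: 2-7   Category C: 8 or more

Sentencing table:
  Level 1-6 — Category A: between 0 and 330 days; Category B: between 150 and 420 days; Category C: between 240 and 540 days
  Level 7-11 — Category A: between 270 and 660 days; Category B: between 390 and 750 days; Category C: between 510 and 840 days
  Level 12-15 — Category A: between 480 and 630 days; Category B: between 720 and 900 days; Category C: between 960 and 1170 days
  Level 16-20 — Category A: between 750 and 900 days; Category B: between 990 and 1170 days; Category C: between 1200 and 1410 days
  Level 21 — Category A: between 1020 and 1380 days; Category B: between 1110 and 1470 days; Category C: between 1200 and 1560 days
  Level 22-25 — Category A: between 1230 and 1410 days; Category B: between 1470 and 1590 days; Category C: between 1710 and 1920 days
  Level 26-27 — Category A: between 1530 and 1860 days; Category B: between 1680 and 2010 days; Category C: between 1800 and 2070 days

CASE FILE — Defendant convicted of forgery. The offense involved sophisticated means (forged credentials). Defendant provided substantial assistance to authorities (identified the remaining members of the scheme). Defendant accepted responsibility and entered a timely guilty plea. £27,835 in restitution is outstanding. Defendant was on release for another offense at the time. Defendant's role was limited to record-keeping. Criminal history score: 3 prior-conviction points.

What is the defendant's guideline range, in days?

Base offense level for forgery: 16.
S1 applies: 16 + 1 = 17.
S2 applies: 17 − 4 = 13.
S3 applies (level before this adjustment is 13 < 14, so +1): 13 + 1 = 14.
S4 applies: 14 − 2 = 12.
S5 applies: 12 − 1 = 11.
S6 applies: 11 + 1 = 12.
Final offense level: 12.
Criminal history: 3 prior points → Category B (2-7).
Level 12 falls in the 12-15 band.
Grid: Level 12-15 × Category B = 720-900 days.

720-900 days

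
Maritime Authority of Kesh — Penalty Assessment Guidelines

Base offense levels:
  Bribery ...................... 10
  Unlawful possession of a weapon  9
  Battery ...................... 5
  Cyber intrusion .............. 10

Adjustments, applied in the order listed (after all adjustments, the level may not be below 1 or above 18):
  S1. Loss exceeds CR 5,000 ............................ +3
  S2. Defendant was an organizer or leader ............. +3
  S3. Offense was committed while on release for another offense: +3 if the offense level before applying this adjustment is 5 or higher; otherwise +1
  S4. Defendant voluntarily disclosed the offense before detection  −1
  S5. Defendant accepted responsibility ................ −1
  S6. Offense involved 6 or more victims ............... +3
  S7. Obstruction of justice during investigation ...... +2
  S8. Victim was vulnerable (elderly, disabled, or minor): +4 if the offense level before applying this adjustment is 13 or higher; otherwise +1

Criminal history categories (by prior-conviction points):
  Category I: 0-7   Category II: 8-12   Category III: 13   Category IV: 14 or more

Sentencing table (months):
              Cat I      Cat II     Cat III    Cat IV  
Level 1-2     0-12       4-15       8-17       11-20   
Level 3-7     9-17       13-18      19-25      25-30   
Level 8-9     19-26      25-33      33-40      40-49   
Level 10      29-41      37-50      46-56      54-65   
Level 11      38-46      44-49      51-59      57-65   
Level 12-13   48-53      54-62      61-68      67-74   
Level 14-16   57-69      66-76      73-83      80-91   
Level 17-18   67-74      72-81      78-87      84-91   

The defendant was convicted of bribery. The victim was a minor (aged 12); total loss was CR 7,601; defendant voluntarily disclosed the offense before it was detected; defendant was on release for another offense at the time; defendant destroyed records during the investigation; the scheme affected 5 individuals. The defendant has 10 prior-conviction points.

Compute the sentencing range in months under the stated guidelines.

Base offense level for bribery: 10.
S1 applies: 10 + 3 = 13.
S2 does not apply.
S3 applies (level before this adjustment is 13 ≥ 5, so +3): 13 + 3 = 16.
S4 applies: 16 − 1 = 15.
S5 does not apply.
S7 applies: 15 + 2 = 17.
S8 applies (level before this adjustment is 17 ≥ 13, so +4): 17 + 4 = 21.
Level 21 exceeds the maximum of 18; capped at 18.
Final offense level: 18.
Criminal history: 10 prior points → Category II (8-12).
Level 18 falls in the 17-18 band.
Grid: Level 17-18 × Category II = 72-81 months.

72-81 months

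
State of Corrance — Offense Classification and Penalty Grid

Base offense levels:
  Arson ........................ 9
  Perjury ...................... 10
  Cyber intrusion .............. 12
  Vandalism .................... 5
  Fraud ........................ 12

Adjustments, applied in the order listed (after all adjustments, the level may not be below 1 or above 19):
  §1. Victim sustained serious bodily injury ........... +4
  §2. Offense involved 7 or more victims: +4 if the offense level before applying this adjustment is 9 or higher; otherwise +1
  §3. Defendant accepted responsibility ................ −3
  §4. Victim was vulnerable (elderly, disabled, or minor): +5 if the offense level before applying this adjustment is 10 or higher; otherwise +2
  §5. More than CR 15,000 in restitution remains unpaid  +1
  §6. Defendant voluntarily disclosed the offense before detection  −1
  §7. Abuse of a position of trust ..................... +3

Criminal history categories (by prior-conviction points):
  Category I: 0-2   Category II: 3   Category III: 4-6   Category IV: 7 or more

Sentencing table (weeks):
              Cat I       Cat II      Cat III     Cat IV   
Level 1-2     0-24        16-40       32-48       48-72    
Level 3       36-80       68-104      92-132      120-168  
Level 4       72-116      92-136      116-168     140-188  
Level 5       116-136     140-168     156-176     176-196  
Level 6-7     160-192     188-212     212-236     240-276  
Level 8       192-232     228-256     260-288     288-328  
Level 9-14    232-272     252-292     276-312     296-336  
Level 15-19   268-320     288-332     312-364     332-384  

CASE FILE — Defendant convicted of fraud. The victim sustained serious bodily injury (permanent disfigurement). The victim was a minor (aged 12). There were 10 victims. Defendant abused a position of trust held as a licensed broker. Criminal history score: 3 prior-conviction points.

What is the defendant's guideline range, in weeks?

288-332 weeks

Base offense level for fraud: 12.
§1 applies: 12 + 4 = 16.
§2 applies (level before this adjustment is 16 ≥ 9, so +4): 16 + 4 = 20.
§4 applies (level before this adjustment is 20 ≥ 10, so +5): 20 + 5 = 25.
§5 does not apply.
§7 applies: 25 + 3 = 28.
Level 28 exceeds the maximum of 19; capped at 19.
Final offense level: 19.
Criminal history: 3 prior points → Category II (3).
Level 19 falls in the 15-19 band.
Grid: Level 15-19 × Category II = 288-332 weeks.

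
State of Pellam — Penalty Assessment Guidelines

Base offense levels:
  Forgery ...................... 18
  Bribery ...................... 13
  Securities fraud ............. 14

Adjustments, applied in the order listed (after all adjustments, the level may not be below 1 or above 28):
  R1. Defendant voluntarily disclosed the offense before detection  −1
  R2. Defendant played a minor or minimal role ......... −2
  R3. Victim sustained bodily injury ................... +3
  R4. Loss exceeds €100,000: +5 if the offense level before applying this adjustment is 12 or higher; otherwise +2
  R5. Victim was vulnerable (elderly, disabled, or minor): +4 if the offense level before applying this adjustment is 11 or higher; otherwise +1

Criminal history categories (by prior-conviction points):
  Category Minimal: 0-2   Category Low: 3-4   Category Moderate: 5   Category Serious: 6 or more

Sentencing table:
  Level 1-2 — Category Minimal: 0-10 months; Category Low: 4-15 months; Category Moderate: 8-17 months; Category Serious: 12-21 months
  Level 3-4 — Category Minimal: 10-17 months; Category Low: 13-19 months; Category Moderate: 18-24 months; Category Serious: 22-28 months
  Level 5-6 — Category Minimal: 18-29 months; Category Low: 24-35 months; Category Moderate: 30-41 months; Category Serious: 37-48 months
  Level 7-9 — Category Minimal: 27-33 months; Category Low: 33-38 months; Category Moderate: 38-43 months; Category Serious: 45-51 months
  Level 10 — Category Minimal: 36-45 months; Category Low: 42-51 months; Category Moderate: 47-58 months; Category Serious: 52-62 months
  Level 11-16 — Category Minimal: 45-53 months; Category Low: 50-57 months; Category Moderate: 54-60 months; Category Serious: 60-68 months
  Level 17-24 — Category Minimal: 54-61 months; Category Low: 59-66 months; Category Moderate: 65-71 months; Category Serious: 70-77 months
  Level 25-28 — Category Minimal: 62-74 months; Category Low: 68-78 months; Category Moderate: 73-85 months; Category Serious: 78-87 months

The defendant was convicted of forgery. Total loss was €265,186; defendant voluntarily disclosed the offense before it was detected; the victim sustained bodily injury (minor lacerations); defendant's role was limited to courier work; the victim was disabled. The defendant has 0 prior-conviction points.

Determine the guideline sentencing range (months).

62-74 months

Base offense level for forgery: 18.
R1 applies: 18 − 1 = 17.
R2 applies: 17 − 2 = 15.
R3 applies: 15 + 3 = 18.
R4 applies (level before this adjustment is 18 ≥ 12, so +5): 18 + 5 = 23.
R5 applies (level before this adjustment is 23 ≥ 11, so +4): 23 + 4 = 27.
Final offense level: 27.
Criminal history: 0 prior points → Category Minimal (0-2).
Level 27 falls in the 25-28 band.
Grid: Level 25-28 × Category Minimal = 62-74 months.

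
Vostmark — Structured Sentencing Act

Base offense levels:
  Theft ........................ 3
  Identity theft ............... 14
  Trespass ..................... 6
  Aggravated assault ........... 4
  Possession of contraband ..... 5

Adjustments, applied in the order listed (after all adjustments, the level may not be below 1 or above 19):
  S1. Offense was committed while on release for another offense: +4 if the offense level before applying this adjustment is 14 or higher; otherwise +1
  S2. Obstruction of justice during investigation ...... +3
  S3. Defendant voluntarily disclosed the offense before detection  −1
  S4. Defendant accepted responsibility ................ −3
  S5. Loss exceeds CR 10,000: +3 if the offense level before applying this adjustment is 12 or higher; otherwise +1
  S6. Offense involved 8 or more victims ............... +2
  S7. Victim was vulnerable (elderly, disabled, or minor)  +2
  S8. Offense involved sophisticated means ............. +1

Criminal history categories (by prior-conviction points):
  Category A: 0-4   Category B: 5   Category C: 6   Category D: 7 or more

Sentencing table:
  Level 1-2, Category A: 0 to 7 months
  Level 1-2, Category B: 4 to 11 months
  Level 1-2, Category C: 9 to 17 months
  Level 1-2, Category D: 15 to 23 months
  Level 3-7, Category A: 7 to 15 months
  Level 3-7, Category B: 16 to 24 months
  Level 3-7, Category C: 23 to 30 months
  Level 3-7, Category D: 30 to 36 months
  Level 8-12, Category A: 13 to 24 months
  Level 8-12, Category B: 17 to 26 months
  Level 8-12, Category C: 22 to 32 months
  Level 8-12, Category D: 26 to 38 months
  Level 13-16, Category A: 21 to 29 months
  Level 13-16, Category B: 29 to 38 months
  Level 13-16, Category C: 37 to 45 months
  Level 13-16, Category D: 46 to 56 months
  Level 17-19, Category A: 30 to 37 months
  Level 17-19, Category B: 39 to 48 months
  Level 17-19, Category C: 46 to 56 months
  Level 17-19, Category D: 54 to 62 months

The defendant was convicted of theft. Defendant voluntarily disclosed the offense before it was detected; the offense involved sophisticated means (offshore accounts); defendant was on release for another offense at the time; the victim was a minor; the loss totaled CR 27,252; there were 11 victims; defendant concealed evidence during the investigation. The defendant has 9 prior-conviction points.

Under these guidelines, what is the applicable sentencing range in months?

Base offense level for theft: 3.
S1 applies (level before this adjustment is 3 < 14, so +1): 3 + 1 = 4.
S2 applies: 4 + 3 = 7.
S3 applies: 7 − 1 = 6.
S5 applies (level before this adjustment is 6 < 12, so +1): 6 + 1 = 7.
S6 applies: 7 + 2 = 9.
S7 applies: 9 + 2 = 11.
S8 applies: 11 + 1 = 12.
Final offense level: 12.
Criminal history: 9 prior points → Category D (7+).
Level 12 falls in the 8-12 band.
Grid: Level 8-12 × Category D = 26-38 months.

26-38 months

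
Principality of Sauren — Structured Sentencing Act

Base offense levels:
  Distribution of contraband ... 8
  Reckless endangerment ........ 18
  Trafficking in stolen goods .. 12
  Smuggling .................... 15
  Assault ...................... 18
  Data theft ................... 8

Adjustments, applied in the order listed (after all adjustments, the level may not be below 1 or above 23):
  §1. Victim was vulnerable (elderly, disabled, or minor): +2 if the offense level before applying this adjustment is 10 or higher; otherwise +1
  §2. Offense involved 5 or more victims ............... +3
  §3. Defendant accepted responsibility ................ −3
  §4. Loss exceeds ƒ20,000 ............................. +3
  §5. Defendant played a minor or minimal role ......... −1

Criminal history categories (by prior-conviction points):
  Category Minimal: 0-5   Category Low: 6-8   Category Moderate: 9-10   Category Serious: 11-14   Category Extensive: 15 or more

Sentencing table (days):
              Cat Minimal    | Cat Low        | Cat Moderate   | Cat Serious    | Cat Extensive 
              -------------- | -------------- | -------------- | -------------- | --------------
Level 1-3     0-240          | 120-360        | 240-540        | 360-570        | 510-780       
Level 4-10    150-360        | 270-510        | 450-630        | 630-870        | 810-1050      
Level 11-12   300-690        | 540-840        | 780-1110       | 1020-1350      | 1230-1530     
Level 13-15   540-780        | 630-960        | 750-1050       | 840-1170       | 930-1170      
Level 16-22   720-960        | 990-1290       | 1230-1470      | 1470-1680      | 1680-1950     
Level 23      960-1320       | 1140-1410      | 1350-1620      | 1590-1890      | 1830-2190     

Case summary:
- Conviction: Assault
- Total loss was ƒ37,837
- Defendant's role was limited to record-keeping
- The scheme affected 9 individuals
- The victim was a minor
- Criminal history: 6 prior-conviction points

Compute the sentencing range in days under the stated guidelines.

Base offense level for assault: 18.
§1 applies (level before this adjustment is 18 ≥ 10, so +2): 18 + 2 = 20.
§2 applies: 20 + 3 = 23.
§3 does not apply.
§4 applies: 23 + 3 = 26.
§5 applies: 26 − 1 = 25.
Level 25 exceeds the maximum of 23; capped at 23.
Final offense level: 23.
Criminal history: 6 prior points → Category Low (6-8).
Level 23 falls in the 23 band.
Grid: Level 23 × Category Low = 1140-1410 days.

1140-1410 days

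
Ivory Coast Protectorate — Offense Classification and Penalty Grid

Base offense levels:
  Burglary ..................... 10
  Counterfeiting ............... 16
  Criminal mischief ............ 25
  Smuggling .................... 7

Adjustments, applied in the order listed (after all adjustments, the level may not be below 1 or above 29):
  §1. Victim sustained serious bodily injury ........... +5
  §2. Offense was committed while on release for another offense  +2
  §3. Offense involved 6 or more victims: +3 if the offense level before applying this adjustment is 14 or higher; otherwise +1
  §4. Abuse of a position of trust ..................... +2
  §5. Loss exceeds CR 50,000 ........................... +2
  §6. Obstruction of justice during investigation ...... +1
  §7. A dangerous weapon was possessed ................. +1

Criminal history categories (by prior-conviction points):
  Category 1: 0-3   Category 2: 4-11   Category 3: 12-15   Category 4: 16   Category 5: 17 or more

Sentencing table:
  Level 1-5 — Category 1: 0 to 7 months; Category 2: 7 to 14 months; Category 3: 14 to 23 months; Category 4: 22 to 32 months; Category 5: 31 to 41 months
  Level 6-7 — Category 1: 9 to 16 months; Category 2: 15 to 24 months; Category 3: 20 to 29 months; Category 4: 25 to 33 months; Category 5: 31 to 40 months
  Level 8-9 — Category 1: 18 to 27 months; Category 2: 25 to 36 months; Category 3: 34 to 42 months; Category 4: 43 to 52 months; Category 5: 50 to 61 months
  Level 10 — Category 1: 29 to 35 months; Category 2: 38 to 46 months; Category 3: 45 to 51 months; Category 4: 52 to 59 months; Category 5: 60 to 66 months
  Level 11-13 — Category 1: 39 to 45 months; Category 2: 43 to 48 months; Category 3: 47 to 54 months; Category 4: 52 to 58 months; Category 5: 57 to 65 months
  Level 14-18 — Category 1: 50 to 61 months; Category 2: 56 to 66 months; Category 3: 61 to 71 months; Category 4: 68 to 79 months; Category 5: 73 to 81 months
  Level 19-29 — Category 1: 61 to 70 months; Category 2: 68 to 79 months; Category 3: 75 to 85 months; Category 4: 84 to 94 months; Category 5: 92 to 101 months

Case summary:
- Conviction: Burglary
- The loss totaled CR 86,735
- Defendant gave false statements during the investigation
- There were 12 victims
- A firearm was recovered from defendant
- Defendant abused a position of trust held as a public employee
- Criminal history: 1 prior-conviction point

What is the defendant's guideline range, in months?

50-61 months

Base offense level for burglary: 10.
§3 applies (level before this adjustment is 10 < 14, so +1): 10 + 1 = 11.
§4 applies: 11 + 2 = 13.
§5 applies: 13 + 2 = 15.
§6 applies: 15 + 1 = 16.
§7 applies: 16 + 1 = 17.
Final offense level: 17.
Criminal history: 1 prior point → Category 1 (0-3).
Level 17 falls in the 14-18 band.
Grid: Level 14-18 × Category 1 = 50-61 months.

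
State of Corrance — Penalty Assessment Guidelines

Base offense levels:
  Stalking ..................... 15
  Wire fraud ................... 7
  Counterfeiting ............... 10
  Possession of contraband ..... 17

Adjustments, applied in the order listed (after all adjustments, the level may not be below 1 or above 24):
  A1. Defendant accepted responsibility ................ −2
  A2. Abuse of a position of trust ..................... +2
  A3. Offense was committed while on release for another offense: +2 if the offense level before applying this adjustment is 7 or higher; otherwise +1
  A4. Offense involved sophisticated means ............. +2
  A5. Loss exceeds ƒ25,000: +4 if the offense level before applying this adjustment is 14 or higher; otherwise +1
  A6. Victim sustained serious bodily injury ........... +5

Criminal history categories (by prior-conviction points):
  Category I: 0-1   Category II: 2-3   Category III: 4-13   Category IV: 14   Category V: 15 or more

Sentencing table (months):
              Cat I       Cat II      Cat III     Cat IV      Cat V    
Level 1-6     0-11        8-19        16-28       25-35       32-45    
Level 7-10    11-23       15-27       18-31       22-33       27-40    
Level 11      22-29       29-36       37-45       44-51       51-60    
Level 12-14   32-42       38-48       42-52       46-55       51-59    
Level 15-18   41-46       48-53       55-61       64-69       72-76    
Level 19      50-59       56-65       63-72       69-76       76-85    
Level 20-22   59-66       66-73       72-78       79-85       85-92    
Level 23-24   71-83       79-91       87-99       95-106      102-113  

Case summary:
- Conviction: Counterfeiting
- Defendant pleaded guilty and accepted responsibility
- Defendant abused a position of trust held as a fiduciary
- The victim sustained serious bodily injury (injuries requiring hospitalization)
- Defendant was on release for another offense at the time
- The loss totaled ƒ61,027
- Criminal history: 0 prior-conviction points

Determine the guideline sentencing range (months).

Base offense level for counterfeiting: 10.
A1 applies: 10 − 2 = 8.
A2 applies: 8 + 2 = 10.
A3 applies (level before this adjustment is 10 ≥ 7, so +2): 10 + 2 = 12.
A4 does not apply.
A5 applies (level before this adjustment is 12 < 14, so +1): 12 + 1 = 13.
A6 applies: 13 + 5 = 18.
Final offense level: 18.
Criminal history: 0 prior points → Category I (0-1).
Level 18 falls in the 15-18 band.
Grid: Level 15-18 × Category I = 41-46 months.

41-46 months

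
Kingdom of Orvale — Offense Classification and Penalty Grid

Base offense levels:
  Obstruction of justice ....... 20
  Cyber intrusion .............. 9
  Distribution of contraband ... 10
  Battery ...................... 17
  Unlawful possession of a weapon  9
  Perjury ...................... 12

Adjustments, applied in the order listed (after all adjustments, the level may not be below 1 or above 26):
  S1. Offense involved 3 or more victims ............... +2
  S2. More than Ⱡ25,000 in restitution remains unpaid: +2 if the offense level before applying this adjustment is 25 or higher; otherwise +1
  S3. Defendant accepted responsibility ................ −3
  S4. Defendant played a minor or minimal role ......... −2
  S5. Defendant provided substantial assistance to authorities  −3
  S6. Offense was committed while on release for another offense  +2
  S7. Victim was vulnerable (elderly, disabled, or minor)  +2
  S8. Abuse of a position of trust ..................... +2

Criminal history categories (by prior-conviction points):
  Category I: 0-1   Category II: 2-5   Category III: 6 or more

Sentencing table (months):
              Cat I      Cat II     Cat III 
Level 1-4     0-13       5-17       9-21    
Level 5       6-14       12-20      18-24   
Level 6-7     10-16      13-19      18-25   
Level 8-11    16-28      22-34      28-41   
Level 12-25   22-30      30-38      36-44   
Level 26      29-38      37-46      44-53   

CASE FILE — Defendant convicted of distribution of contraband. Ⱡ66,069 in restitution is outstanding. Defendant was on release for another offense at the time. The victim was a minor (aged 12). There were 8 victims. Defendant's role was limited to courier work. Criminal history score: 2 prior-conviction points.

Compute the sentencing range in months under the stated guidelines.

30-38 months

Base offense level for distribution of contraband: 10.
S1 applies: 10 + 2 = 12.
S2 applies (level before this adjustment is 12 < 25, so +1): 12 + 1 = 13.
S4 applies: 13 − 2 = 11.
S6 applies: 11 + 2 = 13.
S7 applies: 13 + 2 = 15.
S8 does not apply.
Final offense level: 15.
Criminal history: 2 prior points → Category II (2-5).
Level 15 falls in the 12-25 band.
Grid: Level 12-25 × Category II = 30-38 months.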